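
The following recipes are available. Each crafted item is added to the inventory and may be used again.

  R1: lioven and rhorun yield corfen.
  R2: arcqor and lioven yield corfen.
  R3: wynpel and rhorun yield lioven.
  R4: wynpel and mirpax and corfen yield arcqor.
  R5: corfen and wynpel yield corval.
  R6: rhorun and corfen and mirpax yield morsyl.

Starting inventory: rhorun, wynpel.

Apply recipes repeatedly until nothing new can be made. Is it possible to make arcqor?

arcqor would need wynpel, mirpax, and corfen (R4), but mirpax is never obtained.

No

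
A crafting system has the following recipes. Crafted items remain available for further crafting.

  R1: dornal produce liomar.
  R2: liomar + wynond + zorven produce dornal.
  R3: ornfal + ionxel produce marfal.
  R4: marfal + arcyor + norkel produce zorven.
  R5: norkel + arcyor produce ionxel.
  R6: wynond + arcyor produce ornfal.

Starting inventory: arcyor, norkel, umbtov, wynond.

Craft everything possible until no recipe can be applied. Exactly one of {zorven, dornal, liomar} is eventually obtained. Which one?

zorven

wynond + arcyor → ornfal (R6).
norkel + arcyor → ionxel (R5).
Using R3, ornfal and ionxel make marfal.
Using R4, marfal, arcyor, and norkel make zorven.
dornal would need liomar, wynond, and zorven (R2), but liomar is never obtained. liomar would need dornal (R1), but dornal is never obtained.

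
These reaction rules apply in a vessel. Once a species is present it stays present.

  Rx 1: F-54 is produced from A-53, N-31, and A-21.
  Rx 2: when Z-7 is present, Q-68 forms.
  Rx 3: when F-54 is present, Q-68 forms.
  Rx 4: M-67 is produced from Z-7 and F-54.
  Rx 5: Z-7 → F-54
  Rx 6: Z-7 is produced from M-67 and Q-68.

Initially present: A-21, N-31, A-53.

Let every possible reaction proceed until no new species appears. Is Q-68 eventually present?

A-53, N-31, and A-21 present → F-54 forms (Rx 1).
F-54 present → Q-68 forms (Rx 3).

Yes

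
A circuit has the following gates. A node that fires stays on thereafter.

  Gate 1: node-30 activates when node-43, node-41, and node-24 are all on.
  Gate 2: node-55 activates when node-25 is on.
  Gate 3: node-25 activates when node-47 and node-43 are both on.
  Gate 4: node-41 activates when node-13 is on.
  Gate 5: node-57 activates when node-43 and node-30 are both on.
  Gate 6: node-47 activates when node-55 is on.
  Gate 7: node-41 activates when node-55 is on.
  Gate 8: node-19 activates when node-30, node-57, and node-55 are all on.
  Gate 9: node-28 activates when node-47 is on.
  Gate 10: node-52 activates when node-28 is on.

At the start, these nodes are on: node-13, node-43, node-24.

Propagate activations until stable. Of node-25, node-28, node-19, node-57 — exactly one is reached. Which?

Gate 4: node-13 on → node-41 on.
Gate 1: node-43, node-41, and node-24 on → node-30 on.
Gate 5: node-43 and node-30 on → node-57 on.
node-28 would need node-47 (Gate 9), but node-47 never turns on. node-19 would need node-30, node-57, and node-55 (Gate 8), but node-55 never turns on. node-25 would need node-47 and node-43 (Gate 3), but node-47 never turns on.

node-57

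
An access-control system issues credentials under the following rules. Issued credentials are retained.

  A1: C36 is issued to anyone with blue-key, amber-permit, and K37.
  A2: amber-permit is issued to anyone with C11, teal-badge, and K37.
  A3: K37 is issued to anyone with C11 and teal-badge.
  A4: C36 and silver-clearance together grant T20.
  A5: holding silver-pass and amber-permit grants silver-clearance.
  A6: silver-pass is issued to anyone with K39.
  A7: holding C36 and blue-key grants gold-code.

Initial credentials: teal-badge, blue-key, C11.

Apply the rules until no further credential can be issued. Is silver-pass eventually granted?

silver-pass would need K39 (A6), but K39 is never granted.

No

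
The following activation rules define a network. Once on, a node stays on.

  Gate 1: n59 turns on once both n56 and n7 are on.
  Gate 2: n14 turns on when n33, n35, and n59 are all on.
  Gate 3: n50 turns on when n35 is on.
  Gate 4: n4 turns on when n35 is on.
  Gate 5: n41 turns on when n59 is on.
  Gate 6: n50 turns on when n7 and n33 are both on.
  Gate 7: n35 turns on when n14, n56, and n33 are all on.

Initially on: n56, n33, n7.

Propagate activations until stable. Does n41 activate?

Yes

Gate 1: n56 and n7 on → n59 on.
n59 is on, so n41 turns on (Gate 5).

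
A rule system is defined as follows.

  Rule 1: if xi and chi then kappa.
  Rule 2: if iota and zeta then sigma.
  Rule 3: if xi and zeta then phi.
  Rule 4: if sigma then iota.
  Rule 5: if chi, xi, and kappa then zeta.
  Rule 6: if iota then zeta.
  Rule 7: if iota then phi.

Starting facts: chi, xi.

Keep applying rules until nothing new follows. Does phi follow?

xi and chi hold, so kappa follows (Rule 1).
chi, xi, and kappa hold, so zeta follows (Rule 5).
From xi and zeta, Rule 3 gives phi.

Yes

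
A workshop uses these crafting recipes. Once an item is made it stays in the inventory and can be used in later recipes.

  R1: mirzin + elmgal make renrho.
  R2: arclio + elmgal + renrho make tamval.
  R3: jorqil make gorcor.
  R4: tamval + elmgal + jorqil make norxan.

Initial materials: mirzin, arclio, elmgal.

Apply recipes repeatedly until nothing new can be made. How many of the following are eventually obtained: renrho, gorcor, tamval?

mirzin + elmgal → renrho (R1).
Using R2, arclio, elmgal, and renrho make tamval.
renrho: reached.
gorcor would need jorqil (R3), but jorqil is never obtained.
tamval: reached.
Reached: renrho and tamval — 2 of the 3.

2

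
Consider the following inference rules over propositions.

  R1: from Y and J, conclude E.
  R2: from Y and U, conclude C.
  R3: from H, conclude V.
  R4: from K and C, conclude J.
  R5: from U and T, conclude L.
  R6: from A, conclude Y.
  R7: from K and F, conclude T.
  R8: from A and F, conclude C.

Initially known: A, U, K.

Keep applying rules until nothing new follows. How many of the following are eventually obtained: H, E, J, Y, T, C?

From A, R6 gives Y.
From Y and U, R2 gives C.
From K and C, R4 gives J.
Y and J hold, so E follows (R1).
No rule produces H, and it is not given.
E: reached.
J: reached.
Y: reached.
T would need K and F (R7), but F is never established.
C: reached.
Reached: E, J, Y, and C — 4 of the 6.

4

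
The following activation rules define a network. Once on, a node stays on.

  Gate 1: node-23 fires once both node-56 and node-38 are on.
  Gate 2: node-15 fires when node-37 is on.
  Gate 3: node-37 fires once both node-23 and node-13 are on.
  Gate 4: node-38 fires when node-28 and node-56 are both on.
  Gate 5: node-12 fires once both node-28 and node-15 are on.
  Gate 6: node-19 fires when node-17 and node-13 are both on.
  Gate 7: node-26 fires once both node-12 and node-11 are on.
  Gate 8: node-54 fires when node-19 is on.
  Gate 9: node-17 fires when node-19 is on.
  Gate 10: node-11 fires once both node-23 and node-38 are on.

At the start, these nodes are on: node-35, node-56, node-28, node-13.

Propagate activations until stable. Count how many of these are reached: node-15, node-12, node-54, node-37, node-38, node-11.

5

node-28 and node-56 are on, so node-38 fires (Gate 4).
Gate 1: node-56 and node-38 on → node-23 on.
Gate 3: node-23 and node-13 on → node-37 on.
node-23 and node-38 are on, so node-11 fires (Gate 10).
node-37 is on, so node-15 fires (Gate 2).
Gate 5: node-28 and node-15 on → node-12 on.
node-15: reached.
node-12: reached.
node-54 would need node-19 (Gate 8), but node-19 never turns on.
node-37: reached.
node-38: reached.
node-11: reached.
Reached: node-15, node-12, node-37, node-38, and node-11 — 5 of the 6.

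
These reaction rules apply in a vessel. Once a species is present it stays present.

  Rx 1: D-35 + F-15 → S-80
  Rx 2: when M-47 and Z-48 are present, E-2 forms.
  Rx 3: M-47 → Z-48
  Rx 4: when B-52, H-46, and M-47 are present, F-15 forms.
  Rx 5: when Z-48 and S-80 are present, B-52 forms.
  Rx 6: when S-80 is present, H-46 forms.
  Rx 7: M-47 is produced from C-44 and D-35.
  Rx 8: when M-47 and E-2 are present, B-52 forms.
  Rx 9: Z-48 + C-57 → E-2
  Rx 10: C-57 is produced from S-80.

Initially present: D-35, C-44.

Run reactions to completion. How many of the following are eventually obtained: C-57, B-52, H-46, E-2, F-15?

2

C-44 and D-35 present → M-47 forms (Rx 7).
M-47 present → Z-48 forms (Rx 3).
M-47 and Z-48 present → E-2 forms (Rx 2).
M-47 and E-2 present → B-52 forms (Rx 8).
C-57 would need S-80 (Rx 10), but S-80 never forms.
B-52: reached.
H-46 would need S-80 (Rx 6), but S-80 never forms.
E-2: reached.
F-15 would need B-52, H-46, and M-47 (Rx 4), but H-46 never forms.
Reached: B-52 and E-2 — 2 of the 5.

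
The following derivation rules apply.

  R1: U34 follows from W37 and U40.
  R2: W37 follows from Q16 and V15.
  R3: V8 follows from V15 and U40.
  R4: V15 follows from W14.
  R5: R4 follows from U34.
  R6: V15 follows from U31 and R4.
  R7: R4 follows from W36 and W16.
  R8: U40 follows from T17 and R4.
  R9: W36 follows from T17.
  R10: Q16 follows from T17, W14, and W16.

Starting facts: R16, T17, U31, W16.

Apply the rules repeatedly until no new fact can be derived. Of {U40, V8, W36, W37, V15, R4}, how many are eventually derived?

5

T17 holds, so W36 follows (R9).
From W36 and W16, R7 gives R4.
From U31 and R4, R6 gives V15.
From T17 and R4, R8 gives U40.
From V15 and U40, R3 gives V8.
U40: reached.
V8: reached.
W36: reached.
W37 would need Q16 and V15 (R2), but Q16 is never established.
V15: reached.
R4: reached.
Reached: U40, V8, W36, V15, and R4 — 5 of the 6.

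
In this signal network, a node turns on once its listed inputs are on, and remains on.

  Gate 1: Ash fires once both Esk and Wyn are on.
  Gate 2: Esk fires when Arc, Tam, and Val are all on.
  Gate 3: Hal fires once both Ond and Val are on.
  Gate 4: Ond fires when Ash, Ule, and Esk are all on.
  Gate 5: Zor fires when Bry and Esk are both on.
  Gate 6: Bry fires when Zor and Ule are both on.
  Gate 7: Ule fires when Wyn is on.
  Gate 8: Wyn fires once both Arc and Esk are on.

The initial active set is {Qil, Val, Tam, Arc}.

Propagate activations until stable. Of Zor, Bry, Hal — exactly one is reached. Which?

Hal

Arc, Tam, and Val are on, so Esk fires (Gate 2).
Gate 8: Arc and Esk on → Wyn on.
Esk and Wyn are on, so Ash fires (Gate 1).
Gate 7: Wyn on → Ule on.
Gate 4: Ash, Ule, and Esk on → Ond on.
Gate 3: Ond and Val on → Hal on.
Zor would need Bry and Esk (Gate 5), but Bry never turns on. Bry would need Zor and Ule (Gate 6), but Zor never turns on.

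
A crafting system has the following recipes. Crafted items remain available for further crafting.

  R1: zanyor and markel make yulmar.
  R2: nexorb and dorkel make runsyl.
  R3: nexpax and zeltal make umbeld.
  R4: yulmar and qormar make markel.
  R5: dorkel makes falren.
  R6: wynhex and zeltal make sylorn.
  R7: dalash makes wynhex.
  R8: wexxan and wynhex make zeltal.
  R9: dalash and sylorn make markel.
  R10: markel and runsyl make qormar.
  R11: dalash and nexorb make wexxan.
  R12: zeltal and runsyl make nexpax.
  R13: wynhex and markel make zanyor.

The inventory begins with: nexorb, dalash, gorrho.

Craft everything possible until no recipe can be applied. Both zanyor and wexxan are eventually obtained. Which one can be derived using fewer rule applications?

wexxan: Using R11, dalash and nexorb make wexxan. [1 rule application]
zanyor: Using R11, dalash and nexorb make wexxan. Using R7, dalash makes wynhex. Using R8, wexxan and wynhex make zeltal. Using R6, wynhex and zeltal make sylorn. Using R9, dalash and sylorn make markel. wynhex and markel → zanyor (R13). [6 rule applications]
wexxan needs fewer.

wexxan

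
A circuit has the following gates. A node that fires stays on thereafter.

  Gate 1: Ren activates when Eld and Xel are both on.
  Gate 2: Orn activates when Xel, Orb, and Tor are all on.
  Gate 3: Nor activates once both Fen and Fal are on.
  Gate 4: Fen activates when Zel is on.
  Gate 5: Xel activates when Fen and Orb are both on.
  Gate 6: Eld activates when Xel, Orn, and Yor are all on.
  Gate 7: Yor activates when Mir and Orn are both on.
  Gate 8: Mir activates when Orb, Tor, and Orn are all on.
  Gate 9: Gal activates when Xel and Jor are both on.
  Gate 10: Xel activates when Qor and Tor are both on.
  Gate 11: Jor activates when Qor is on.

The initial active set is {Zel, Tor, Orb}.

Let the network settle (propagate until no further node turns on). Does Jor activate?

Jor would need Qor (Gate 11), but Qor never turns on.

No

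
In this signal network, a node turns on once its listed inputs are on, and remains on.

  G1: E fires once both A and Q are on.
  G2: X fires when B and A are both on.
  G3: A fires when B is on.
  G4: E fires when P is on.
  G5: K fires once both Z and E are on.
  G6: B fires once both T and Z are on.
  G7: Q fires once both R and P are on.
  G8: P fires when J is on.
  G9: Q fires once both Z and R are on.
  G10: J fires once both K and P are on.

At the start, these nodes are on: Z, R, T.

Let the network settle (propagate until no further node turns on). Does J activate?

No

J would need K and P (G10), but P never turns on.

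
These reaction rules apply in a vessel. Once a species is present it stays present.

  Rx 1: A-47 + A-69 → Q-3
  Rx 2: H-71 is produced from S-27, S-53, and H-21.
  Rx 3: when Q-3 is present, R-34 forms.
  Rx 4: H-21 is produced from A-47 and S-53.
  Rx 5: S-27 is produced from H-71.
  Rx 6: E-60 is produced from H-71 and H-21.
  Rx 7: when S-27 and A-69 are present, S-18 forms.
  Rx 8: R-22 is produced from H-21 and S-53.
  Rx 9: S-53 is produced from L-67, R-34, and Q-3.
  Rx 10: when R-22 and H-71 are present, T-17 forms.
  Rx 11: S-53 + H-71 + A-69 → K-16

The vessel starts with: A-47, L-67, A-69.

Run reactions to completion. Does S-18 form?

No

S-18 would need S-27 and A-69 (Rx 7), but S-27 never forms.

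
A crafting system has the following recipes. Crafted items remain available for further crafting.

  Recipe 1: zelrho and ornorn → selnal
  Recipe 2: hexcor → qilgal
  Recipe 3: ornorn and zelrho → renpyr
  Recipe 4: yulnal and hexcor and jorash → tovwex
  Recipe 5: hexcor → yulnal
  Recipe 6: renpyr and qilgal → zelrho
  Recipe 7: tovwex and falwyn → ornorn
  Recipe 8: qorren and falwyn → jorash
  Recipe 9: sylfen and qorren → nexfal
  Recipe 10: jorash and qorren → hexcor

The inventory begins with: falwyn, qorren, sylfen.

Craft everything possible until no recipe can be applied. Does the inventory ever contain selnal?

No

selnal would need zelrho and ornorn (Recipe 1), but zelrho is never obtained.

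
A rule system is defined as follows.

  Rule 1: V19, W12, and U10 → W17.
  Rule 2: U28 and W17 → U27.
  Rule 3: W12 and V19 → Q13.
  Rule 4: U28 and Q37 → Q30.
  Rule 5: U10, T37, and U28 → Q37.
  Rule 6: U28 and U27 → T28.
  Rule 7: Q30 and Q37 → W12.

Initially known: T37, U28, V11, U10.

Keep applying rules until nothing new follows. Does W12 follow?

From U10, T37, and U28, Rule 5 gives Q37.
U28 and Q37 hold, so Q30 follows (Rule 4).
From Q30 and Q37, Rule 7 gives W12.

Yes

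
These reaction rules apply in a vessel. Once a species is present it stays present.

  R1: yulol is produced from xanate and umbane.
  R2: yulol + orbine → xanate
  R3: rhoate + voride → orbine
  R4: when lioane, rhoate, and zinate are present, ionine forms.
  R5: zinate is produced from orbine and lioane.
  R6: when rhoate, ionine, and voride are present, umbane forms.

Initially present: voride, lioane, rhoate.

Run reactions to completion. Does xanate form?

xanate would need yulol and orbine (R2), but yulol never forms.

No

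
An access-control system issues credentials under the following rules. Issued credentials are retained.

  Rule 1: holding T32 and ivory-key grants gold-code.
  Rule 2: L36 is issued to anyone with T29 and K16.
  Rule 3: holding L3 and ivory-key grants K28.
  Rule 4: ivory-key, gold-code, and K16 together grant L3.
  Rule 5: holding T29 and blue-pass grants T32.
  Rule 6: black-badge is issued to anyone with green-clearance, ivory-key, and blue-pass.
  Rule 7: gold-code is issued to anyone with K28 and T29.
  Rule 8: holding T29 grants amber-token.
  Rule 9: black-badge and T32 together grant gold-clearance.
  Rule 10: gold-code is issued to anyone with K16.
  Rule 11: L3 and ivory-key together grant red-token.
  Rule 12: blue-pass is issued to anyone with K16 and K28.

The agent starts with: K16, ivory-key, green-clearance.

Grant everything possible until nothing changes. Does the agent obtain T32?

T32 would need T29 and blue-pass (Rule 5), but T29 is never granted.

No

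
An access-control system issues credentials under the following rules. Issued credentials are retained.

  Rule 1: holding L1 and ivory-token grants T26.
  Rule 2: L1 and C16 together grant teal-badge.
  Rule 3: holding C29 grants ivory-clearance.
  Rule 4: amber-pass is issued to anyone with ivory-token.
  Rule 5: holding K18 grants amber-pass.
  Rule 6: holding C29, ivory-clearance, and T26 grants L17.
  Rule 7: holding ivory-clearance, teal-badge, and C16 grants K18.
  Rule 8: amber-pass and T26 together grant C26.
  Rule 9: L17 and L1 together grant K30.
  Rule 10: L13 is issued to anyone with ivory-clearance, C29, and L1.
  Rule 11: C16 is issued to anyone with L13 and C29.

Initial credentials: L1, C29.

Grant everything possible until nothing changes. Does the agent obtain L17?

L17 would need C29, ivory-clearance, and T26 (Rule 6), but T26 is never granted.

No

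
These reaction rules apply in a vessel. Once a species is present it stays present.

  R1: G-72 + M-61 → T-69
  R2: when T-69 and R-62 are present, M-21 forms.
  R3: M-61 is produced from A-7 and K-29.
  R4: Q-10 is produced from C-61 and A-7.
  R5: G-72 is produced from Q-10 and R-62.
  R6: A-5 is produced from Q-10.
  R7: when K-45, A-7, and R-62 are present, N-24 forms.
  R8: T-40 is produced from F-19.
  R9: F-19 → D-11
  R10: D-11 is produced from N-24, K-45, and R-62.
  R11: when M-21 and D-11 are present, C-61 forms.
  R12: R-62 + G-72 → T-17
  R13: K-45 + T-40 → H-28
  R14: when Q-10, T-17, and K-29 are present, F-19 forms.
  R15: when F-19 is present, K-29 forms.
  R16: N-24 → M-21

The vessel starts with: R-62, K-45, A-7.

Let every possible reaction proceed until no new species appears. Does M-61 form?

M-61 would need A-7 and K-29 (R3), but K-29 never forms.

No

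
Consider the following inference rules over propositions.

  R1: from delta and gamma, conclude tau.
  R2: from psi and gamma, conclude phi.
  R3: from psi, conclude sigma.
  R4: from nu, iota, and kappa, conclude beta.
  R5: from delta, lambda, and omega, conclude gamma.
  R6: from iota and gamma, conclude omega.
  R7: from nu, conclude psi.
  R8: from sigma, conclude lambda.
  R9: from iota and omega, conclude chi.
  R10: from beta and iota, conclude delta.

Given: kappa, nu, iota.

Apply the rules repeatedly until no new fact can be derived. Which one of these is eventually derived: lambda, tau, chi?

lambda

From nu, R7 gives psi.
psi holds, so sigma follows (R3).
sigma holds, so lambda follows (R8).
tau would need delta and gamma (R1), but gamma is never established. chi would need iota and omega (R9), but omega is never established.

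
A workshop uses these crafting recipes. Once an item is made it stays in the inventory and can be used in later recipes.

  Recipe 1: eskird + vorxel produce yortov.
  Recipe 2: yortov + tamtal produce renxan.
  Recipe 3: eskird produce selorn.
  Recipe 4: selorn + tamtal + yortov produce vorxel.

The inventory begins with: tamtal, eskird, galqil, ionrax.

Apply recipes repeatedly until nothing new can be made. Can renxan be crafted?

renxan would need yortov and tamtal (Recipe 2), but yortov is never obtained.

No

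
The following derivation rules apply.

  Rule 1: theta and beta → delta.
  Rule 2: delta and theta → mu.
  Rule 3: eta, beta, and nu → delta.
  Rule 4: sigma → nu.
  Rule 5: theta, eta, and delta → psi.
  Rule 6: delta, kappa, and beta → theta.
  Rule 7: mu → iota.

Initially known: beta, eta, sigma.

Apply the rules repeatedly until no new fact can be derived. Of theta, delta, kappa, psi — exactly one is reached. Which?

delta

From sigma, Rule 4 gives nu.
eta, beta, and nu hold, so delta follows (Rule 3).
psi would need theta, eta, and delta (Rule 5), but theta is never established. No rule produces kappa, and it is not given. theta would need delta, kappa, and beta (Rule 6), but kappa is never established.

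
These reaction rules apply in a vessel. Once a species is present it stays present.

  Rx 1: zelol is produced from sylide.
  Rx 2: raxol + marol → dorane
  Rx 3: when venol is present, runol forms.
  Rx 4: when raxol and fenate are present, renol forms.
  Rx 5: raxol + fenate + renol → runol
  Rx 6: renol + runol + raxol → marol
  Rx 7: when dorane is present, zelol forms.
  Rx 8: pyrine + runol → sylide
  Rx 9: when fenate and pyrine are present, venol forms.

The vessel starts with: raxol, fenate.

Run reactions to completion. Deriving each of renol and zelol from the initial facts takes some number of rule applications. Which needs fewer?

renol: raxol and fenate present → renol forms (Rx 4). [1 rule application]
zelol: raxol and fenate present → renol forms (Rx 4). raxol, fenate, and renol present → runol forms (Rx 5). renol, runol, and raxol present → marol forms (Rx 6). raxol and marol present → dorane forms (Rx 2). dorane present → zelol forms (Rx 7). [5 rule applications]
renol needs fewer.

renol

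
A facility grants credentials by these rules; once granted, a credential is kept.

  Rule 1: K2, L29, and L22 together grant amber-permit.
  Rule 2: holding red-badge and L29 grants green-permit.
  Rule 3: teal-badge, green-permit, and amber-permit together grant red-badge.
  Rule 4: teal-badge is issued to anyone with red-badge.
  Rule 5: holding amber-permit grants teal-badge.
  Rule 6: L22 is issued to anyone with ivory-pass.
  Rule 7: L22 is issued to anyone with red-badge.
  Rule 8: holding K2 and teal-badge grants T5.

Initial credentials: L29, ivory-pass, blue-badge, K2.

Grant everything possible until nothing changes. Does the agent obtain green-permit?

green-permit would need red-badge and L29 (Rule 2), but red-badge is never granted.

No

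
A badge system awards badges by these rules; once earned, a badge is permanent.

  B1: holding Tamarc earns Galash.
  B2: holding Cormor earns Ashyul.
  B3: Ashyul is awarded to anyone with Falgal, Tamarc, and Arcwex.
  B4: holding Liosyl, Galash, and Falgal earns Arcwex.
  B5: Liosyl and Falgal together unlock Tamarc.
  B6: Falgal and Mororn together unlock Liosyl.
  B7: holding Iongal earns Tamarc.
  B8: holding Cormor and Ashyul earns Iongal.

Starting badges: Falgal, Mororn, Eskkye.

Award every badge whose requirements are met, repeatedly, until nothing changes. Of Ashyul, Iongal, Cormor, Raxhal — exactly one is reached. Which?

Ashyul

With Falgal and Mororn, Liosyl is earned (B6).
With Liosyl and Falgal, Tamarc is earned (B5).
With Tamarc, Galash is earned (B1).
With Liosyl, Galash, and Falgal, Arcwex is earned (B4).
With Falgal, Tamarc, and Arcwex, Ashyul is earned (B3).
Iongal would need Cormor and Ashyul (B8), but Cormor is never earned. No rule produces Raxhal, and it is not given. No rule produces Cormor, and it is not given.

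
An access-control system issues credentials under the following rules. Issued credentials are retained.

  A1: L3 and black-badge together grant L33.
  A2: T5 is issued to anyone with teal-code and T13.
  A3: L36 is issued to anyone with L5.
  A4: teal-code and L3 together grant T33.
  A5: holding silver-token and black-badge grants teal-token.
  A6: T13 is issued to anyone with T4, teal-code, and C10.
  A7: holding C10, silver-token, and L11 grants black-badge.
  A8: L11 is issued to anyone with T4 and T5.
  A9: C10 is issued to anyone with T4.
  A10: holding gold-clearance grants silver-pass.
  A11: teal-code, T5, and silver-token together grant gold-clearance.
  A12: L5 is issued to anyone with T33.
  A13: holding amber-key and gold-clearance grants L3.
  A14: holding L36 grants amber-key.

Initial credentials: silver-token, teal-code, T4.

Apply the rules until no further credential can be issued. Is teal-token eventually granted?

Holding T4 grants C10 (A9).
Holding T4, teal-code, and C10 grants T13 (A6).
Holding teal-code and T13 grants T5 (A2).
Holding T4 and T5 grants L11 (A8).
Holding C10, silver-token, and L11 grants black-badge (A7).
Holding silver-token and black-badge grants teal-token (A5).

Yes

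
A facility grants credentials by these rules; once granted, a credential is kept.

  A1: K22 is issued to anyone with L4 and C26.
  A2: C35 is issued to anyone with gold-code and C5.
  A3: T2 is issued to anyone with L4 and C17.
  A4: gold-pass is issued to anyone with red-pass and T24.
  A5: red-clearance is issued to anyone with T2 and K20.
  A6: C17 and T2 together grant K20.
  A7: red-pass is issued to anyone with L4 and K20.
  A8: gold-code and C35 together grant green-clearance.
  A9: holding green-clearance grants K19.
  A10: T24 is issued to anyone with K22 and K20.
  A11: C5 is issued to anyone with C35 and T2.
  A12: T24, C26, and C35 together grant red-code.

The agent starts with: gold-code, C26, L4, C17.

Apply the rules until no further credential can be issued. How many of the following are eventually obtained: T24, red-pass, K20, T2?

Holding L4 and C17 grants T2 (A3).
Holding L4 and C26 grants K22 (A1).
Holding C17 and T2 grants K20 (A6).
Holding K22 and K20 grants T24 (A10).
Holding L4 and K20 grants red-pass (A7).
T24: reached.
red-pass: reached.
K20: reached.
T2: reached.
All 4 are reached.

4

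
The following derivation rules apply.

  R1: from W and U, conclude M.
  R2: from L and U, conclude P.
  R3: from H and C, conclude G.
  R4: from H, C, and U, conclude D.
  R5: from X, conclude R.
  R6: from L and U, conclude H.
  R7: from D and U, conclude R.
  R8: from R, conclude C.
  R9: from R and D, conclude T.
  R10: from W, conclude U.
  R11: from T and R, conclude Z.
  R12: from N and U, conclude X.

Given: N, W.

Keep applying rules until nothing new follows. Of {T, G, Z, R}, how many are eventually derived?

From W, R10 gives U.
From N and U, R12 gives X.
X holds, so R follows (R5).
T would need R and D (R9), but D is never established.
G would need H and C (R3), but H is never established.
Z would need T and R (R11), but T is never established.
R: reached.
Reached: R — 1 of the 4.

1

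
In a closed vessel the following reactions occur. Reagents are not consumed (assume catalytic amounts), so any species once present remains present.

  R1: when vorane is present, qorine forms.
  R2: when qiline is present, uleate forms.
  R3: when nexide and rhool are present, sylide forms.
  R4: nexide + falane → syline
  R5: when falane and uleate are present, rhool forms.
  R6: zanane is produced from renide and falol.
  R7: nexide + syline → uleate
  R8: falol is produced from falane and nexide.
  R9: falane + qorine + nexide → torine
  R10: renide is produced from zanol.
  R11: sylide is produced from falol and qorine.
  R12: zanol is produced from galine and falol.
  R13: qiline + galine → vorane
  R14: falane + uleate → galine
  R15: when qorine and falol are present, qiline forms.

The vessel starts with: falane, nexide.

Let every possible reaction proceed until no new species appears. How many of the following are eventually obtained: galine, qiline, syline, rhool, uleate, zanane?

nexide and falane present → syline forms (R4).
falane and nexide present → falol forms (R8).
nexide and syline present → uleate forms (R7).
falane and uleate present → galine forms (R14).
falane and uleate present → rhool forms (R5).
galine and falol present → zanol forms (R12).
zanol present → renide forms (R10).
renide and falol present → zanane forms (R6).
galine: reached.
qiline would need qorine and falol (R15), but qorine never forms.
syline: reached.
rhool: reached.
uleate: reached.
zanane: reached.
Reached: galine, syline, rhool, uleate, and zanane — 5 of the 6.

5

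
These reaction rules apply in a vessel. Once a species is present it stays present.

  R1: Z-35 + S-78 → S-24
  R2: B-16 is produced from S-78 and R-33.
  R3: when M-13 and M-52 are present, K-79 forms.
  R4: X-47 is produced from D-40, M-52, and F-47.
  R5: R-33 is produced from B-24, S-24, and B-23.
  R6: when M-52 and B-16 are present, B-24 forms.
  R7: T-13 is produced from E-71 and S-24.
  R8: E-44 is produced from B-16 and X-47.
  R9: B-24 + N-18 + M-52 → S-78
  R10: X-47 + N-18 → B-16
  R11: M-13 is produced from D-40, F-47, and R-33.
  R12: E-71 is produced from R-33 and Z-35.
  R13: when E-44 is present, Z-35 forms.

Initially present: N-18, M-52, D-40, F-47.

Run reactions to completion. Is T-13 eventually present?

No

T-13 would need E-71 and S-24 (R7), but E-71 never forms.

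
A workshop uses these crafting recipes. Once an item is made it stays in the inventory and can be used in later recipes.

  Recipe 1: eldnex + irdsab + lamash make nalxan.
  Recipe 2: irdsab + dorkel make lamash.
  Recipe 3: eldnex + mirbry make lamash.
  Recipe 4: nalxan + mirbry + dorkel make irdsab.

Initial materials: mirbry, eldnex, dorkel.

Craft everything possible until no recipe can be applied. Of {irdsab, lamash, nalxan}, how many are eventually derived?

1

Using Recipe 3, eldnex and mirbry make lamash.
irdsab would need nalxan, mirbry, and dorkel (Recipe 4), but nalxan is never obtained.
lamash: reached.
nalxan would need eldnex, irdsab, and lamash (Recipe 1), but irdsab is never obtained.
Reached: lamash — 1 of the 3.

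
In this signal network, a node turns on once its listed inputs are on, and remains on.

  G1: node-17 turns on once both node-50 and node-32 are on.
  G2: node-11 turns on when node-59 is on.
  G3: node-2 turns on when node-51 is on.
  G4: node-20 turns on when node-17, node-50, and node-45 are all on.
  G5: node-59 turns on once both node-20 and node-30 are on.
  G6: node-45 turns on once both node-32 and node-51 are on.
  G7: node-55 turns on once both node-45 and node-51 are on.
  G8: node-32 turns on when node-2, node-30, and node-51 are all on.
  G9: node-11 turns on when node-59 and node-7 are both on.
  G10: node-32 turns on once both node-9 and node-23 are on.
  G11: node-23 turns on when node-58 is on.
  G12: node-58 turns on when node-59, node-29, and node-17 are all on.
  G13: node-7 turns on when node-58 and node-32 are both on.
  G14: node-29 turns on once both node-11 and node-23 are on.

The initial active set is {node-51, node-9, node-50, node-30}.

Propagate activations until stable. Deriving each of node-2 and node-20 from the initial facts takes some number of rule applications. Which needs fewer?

node-2

node-2: G3: node-51 on → node-2 on. [1 rule application]
node-20: G3: node-51 on → node-2 on. G8: node-2, node-30, and node-51 on → node-32 on. G6: node-32 and node-51 on → node-45 on. node-50 and node-32 are on, so node-17 turns on (G1). G4: node-17, node-50, and node-45 on → node-20 on. [5 rule applications]
node-2 needs fewer.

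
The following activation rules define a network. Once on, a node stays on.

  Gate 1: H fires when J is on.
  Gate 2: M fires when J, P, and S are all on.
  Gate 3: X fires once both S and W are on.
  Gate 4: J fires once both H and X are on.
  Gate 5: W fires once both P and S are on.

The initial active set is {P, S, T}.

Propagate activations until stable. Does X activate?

P and S are on, so W fires (Gate 5).
Gate 3: S and W on → X on.

Yes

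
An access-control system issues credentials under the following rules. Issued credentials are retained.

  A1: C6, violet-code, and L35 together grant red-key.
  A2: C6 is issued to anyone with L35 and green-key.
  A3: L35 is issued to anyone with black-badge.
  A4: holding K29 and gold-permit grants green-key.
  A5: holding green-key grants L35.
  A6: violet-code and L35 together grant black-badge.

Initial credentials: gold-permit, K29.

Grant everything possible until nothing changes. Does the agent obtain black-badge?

No

black-badge would need violet-code and L35 (A6), but violet-code is never granted.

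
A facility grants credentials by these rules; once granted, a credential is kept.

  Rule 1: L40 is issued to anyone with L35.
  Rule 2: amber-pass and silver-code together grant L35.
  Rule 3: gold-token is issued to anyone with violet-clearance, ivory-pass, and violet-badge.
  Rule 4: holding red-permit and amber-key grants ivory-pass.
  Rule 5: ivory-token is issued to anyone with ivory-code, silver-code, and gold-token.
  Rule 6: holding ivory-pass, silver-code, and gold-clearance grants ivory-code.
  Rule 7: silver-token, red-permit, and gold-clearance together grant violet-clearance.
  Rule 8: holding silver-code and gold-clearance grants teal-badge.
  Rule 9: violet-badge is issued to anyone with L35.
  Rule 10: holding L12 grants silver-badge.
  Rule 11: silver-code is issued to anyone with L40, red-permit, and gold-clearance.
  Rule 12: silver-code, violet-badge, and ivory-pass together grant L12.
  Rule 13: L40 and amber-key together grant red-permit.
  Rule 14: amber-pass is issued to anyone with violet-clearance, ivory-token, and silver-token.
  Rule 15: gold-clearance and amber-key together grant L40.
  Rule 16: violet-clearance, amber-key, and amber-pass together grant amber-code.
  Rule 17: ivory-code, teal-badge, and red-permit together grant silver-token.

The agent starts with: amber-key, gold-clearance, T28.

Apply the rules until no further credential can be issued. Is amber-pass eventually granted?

amber-pass would need violet-clearance, ivory-token, and silver-token (Rule 14), but ivory-token is never granted.

No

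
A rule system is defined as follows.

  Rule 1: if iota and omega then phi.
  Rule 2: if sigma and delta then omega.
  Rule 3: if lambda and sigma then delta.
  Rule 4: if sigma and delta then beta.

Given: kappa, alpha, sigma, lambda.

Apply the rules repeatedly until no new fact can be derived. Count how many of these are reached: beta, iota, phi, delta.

lambda and sigma hold, so delta follows (Rule 3).
sigma and delta hold, so beta follows (Rule 4).
beta: reached.
No rule produces iota, and it is not given.
phi would need iota and omega (Rule 1), but iota is never established.
delta: reached.
Reached: beta and delta — 2 of the 4.

2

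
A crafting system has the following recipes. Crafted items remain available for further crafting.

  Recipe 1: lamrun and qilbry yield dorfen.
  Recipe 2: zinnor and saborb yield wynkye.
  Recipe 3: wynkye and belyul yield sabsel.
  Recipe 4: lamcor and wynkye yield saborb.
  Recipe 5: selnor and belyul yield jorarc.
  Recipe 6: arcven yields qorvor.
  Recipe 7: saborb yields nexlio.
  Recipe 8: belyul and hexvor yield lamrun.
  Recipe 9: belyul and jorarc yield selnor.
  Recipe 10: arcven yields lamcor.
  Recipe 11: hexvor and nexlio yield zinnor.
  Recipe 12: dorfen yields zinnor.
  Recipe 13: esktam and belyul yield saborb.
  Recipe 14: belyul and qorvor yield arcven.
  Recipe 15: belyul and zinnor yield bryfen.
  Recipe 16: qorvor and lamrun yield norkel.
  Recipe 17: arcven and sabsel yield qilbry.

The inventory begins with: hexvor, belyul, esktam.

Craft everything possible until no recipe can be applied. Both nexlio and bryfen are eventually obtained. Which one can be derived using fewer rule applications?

nexlio

nexlio: esktam and belyul → saborb (Recipe 13). Using Recipe 7, saborb makes nexlio. [2 rule applications]
bryfen: Using Recipe 13, esktam and belyul make saborb. Using Recipe 7, saborb makes nexlio. hexvor and nexlio → zinnor (Recipe 11). Using Recipe 15, belyul and zinnor make bryfen. [4 rule applications]
nexlio needs fewer.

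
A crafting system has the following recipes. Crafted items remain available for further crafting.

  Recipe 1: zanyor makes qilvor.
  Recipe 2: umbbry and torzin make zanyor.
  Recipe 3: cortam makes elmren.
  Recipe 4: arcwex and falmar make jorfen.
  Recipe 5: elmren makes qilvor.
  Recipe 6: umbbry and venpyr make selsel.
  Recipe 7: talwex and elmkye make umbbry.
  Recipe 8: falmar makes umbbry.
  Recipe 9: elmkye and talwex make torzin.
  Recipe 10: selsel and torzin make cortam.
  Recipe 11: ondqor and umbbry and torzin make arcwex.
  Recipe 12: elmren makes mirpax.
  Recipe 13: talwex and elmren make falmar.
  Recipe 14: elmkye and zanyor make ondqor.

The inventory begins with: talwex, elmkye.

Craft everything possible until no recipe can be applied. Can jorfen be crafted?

No

jorfen would need arcwex and falmar (Recipe 4), but falmar is never obtained.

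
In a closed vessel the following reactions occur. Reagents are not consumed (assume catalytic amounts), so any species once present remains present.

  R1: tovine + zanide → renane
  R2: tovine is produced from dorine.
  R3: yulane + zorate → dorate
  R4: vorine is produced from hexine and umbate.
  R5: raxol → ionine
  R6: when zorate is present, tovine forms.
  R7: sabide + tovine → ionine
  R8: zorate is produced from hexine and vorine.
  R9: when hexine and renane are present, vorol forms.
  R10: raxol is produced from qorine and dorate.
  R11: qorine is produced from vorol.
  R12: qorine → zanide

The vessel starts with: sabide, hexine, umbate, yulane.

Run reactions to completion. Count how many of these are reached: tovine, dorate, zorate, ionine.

4

hexine and umbate present → vorine forms (R4).
hexine and vorine present → zorate forms (R8).
yulane and zorate present → dorate forms (R3).
zorate present → tovine forms (R6).
sabide and tovine present → ionine forms (R7).
tovine: reached.
dorate: reached.
zorate: reached.
ionine: reached.
All 4 are reached.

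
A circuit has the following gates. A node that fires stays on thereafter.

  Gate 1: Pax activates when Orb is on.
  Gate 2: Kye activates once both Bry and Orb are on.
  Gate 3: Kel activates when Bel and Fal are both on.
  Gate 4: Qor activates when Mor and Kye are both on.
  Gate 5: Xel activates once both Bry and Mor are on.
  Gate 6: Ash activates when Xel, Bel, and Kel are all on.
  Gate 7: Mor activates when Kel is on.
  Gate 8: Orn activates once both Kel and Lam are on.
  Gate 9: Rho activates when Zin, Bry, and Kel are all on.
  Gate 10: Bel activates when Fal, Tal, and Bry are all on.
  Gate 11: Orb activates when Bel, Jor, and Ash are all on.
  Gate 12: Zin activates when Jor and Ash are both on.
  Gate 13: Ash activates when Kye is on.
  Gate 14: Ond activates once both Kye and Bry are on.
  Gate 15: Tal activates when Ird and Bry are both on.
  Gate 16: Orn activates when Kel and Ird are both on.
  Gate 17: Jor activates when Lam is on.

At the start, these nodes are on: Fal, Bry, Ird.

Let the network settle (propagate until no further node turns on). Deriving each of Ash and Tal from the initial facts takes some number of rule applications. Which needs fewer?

Tal

Tal: Gate 15: Ird and Bry on → Tal on. [1 rule application]
Ash: Gate 15: Ird and Bry on → Tal on. Gate 10: Fal, Tal, and Bry on → Bel on. Bel and Fal are on, so Kel activates (Gate 3). Gate 7: Kel on → Mor on. Gate 5: Bry and Mor on → Xel on. Xel, Bel, and Kel are on, so Ash activates (Gate 6). [6 rule applications]
Tal needs fewer.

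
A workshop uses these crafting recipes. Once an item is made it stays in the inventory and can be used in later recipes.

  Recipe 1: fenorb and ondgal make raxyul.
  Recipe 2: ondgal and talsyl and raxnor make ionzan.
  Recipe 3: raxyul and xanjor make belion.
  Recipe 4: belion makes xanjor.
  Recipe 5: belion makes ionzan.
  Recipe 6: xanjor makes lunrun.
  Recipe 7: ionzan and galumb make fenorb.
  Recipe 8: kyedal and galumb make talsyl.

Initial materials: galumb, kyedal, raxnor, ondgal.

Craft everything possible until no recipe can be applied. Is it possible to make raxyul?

Yes

Using Recipe 8, kyedal and galumb make talsyl.
Using Recipe 2, ondgal, talsyl, and raxnor make ionzan.
ionzan and galumb → fenorb (Recipe 7).
fenorb and ondgal → raxyul (Recipe 1).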